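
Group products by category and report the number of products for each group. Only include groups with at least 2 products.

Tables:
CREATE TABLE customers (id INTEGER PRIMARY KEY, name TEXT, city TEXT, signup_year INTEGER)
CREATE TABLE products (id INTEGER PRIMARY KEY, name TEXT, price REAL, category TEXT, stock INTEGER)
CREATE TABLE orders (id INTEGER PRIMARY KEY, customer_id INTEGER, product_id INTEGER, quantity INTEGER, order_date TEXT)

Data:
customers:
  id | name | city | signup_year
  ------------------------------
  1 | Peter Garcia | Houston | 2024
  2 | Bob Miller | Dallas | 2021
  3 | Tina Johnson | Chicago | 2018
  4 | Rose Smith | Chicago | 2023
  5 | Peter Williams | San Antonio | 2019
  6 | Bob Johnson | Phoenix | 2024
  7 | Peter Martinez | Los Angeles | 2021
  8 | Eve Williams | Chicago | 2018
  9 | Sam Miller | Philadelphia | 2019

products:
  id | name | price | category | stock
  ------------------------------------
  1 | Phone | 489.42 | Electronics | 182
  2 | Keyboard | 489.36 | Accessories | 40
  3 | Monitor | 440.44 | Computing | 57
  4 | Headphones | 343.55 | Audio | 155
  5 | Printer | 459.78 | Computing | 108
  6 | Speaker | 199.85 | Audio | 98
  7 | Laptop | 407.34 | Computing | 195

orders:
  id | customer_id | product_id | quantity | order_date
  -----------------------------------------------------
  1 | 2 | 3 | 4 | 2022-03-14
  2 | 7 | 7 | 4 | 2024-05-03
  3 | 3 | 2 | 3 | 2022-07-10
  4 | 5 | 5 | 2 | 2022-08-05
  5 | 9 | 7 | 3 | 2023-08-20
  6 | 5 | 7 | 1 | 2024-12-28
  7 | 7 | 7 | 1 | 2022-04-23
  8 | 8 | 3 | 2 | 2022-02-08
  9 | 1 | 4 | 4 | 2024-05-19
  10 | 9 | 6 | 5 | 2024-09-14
SELECT category, COUNT(*) AS n FROM products GROUP BY category HAVING COUNT(*) >= 2

Execution result:
category | n
Audio | 2
Computing | 3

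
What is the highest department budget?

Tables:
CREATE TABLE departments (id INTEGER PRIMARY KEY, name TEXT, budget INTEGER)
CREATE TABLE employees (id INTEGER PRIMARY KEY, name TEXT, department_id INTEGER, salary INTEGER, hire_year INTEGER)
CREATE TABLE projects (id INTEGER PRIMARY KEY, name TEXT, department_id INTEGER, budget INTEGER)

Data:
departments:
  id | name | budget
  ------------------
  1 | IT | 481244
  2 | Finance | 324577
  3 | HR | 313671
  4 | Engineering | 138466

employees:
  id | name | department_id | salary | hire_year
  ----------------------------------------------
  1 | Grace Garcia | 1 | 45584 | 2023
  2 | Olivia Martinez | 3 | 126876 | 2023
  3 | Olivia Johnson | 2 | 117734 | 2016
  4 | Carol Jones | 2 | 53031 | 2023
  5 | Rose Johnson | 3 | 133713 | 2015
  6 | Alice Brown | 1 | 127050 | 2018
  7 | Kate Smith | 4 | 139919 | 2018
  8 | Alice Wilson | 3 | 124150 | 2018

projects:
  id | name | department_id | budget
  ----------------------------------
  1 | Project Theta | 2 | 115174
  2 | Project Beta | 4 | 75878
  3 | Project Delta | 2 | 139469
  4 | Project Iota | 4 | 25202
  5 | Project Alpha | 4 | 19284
SELECT MAX(budget) FROM departments

Execution result:
481244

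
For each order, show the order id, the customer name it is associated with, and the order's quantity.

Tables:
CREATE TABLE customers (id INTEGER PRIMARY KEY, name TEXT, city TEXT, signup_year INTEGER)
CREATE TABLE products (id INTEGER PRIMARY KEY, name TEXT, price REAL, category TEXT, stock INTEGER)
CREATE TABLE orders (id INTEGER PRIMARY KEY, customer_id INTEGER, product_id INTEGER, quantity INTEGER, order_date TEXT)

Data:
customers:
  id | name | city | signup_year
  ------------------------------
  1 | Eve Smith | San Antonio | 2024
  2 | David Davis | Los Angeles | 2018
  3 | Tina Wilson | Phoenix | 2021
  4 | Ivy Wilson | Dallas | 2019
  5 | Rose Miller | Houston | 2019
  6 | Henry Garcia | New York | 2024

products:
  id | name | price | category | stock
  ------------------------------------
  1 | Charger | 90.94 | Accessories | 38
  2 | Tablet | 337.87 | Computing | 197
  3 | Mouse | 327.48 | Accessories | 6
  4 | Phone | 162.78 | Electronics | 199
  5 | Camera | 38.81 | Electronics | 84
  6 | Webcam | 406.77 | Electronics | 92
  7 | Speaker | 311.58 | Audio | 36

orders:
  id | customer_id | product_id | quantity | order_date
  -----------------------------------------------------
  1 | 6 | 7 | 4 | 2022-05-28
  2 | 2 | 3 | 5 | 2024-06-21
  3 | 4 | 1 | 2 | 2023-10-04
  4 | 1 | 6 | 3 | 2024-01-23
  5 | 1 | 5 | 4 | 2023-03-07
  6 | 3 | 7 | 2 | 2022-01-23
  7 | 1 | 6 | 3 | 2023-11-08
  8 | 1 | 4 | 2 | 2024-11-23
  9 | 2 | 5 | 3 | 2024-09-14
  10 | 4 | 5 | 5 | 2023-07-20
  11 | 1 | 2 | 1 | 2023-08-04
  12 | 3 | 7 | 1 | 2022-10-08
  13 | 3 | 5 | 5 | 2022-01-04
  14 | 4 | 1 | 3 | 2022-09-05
SELECT c.id, p.name AS customer, c.quantity FROM orders c JOIN customers p ON c.customer_id = p.id

Execution result:
id | customer | quantity
1 | Henry Garcia | 4
2 | David Davis | 5
3 | Ivy Wilson | 2
4 | Eve Smith | 3
5 | Eve Smith | 4
6 | Tina Wilson | 2
7 | Eve Smith | 3
8 | Eve Smith | 2
9 | David Davis | 3
10 | Ivy Wilson | 5
11 | Eve Smith | 1
12 | Tina Wilson | 1
13 | Tina Wilson | 5
14 | Ivy Wilson | 3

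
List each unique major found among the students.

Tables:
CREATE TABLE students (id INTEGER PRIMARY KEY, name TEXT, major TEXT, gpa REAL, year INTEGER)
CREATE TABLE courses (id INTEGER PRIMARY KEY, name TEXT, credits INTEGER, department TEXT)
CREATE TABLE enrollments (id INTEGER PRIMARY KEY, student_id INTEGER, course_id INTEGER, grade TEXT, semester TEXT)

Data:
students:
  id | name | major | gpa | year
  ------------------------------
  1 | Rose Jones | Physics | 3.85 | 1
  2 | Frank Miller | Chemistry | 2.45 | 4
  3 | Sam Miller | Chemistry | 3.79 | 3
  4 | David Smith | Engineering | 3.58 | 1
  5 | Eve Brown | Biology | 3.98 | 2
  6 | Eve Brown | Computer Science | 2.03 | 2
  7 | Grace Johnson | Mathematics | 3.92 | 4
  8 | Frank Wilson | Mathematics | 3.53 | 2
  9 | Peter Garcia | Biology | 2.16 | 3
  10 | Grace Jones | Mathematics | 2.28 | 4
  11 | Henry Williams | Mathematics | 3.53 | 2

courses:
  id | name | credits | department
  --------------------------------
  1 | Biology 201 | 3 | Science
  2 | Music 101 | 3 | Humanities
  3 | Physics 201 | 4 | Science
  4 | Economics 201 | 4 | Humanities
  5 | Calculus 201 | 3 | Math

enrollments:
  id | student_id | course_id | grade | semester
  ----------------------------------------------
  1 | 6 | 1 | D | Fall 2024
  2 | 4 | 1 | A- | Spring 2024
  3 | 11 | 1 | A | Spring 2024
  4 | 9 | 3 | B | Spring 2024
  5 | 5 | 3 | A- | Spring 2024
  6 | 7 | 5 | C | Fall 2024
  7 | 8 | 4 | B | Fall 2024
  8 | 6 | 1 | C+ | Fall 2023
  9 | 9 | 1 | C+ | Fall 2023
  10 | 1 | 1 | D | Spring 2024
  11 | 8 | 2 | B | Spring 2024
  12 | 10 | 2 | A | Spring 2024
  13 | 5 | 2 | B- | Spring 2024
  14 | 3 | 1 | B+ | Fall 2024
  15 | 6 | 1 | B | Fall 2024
SELECT DISTINCT major FROM students

Execution result:
major
Physics
Chemistry
Engineering
Biology
Computer Science
Mathematics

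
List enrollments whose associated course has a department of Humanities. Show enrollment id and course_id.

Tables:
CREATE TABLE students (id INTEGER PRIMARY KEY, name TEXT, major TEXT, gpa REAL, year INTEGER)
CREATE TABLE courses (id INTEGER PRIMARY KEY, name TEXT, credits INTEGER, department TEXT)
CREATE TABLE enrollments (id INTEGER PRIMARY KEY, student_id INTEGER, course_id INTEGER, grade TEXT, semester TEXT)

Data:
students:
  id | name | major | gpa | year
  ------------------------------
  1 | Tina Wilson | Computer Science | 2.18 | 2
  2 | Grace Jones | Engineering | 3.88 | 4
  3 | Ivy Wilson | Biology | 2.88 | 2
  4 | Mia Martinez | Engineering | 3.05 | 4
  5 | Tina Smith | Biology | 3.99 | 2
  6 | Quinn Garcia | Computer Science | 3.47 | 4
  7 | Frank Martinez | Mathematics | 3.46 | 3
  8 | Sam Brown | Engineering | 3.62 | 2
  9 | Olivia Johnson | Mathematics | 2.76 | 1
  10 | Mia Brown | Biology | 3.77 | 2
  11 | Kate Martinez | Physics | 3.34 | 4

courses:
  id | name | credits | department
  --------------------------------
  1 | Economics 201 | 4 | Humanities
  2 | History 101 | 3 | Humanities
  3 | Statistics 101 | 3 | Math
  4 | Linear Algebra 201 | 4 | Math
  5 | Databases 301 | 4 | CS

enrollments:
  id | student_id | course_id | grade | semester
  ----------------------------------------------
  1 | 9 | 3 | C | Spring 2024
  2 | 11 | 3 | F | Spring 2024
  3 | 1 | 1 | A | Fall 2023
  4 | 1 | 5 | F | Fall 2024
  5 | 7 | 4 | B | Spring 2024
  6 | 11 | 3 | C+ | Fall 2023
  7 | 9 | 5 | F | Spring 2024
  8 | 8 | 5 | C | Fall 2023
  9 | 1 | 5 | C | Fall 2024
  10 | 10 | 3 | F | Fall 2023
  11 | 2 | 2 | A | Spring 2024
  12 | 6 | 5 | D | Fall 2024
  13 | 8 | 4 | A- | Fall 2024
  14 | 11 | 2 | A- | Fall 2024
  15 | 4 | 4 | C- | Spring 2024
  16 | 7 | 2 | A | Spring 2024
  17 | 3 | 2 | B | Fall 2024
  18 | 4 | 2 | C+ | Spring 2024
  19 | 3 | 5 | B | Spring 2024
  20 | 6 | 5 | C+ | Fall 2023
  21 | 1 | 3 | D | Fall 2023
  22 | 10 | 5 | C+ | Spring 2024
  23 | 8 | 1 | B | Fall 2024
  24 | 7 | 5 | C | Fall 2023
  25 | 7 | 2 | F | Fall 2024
SELECT id, course_id FROM enrollments WHERE course_id IN (SELECT id FROM courses WHERE department = 'Humanities')

Execution result:
id | course_id
3 | 1
11 | 2
14 | 2
16 | 2
17 | 2
18 | 2
23 | 1
25 | 2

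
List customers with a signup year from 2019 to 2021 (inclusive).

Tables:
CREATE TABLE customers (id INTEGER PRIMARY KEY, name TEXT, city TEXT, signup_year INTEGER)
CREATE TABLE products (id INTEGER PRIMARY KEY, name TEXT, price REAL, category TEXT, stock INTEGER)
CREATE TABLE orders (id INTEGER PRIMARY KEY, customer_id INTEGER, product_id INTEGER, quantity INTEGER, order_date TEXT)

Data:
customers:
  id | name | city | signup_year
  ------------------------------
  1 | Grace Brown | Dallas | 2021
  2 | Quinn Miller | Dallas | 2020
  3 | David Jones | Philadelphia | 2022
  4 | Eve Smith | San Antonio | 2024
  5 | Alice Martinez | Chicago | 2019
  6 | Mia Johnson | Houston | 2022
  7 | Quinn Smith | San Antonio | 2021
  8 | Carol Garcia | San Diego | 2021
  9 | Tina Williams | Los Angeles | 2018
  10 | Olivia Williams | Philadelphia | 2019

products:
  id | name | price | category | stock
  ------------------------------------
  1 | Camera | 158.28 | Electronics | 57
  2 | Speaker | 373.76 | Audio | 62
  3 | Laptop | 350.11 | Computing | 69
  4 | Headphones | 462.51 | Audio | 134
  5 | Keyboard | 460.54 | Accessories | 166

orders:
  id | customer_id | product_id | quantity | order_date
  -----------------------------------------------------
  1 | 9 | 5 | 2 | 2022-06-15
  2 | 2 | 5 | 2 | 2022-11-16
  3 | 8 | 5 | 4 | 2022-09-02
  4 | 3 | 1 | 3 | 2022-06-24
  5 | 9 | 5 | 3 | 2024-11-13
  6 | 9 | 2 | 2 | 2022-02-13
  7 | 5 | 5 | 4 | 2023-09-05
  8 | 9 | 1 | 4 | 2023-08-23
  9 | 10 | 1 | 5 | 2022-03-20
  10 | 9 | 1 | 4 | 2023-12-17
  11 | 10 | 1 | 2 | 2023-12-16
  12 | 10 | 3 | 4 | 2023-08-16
SELECT name, signup_year FROM customers WHERE signup_year BETWEEN 2019 AND 2021

Execution result:
name | signup_year
Grace Brown | 2021
Quinn Miller | 2020
Alice Martinez | 2019
Quinn Smith | 2021
Carol Garcia | 2021
Olivia Williams | 2019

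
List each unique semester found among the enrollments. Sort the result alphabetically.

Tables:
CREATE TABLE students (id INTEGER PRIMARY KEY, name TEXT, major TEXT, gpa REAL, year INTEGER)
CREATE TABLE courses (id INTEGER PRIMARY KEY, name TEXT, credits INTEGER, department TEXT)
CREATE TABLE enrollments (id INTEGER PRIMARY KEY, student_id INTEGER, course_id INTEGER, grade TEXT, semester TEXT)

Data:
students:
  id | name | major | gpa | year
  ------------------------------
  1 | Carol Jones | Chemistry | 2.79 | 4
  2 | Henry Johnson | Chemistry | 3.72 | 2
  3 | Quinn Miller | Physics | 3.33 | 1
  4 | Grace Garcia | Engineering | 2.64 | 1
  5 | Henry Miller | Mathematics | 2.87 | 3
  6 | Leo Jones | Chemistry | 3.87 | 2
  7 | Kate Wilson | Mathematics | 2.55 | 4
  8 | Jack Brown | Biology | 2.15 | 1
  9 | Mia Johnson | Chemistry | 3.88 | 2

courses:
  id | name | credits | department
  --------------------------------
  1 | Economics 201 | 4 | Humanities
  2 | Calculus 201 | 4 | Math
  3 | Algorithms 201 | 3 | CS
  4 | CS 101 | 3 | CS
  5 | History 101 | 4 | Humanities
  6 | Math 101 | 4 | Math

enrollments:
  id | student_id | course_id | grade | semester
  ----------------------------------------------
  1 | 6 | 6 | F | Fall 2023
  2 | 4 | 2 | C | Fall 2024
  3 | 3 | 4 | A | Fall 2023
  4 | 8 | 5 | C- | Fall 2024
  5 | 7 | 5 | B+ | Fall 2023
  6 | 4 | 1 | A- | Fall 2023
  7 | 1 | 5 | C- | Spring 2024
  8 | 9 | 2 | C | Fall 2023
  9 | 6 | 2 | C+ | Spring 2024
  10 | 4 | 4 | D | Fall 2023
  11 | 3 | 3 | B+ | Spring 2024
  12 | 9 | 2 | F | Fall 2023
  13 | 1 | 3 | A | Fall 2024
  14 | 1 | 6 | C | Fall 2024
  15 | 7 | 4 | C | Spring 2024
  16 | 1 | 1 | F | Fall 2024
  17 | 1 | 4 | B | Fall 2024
SELECT DISTINCT semester FROM enrollments ORDER BY semester

Execution result:
semester
Fall 2023
Fall 2024
Spring 2024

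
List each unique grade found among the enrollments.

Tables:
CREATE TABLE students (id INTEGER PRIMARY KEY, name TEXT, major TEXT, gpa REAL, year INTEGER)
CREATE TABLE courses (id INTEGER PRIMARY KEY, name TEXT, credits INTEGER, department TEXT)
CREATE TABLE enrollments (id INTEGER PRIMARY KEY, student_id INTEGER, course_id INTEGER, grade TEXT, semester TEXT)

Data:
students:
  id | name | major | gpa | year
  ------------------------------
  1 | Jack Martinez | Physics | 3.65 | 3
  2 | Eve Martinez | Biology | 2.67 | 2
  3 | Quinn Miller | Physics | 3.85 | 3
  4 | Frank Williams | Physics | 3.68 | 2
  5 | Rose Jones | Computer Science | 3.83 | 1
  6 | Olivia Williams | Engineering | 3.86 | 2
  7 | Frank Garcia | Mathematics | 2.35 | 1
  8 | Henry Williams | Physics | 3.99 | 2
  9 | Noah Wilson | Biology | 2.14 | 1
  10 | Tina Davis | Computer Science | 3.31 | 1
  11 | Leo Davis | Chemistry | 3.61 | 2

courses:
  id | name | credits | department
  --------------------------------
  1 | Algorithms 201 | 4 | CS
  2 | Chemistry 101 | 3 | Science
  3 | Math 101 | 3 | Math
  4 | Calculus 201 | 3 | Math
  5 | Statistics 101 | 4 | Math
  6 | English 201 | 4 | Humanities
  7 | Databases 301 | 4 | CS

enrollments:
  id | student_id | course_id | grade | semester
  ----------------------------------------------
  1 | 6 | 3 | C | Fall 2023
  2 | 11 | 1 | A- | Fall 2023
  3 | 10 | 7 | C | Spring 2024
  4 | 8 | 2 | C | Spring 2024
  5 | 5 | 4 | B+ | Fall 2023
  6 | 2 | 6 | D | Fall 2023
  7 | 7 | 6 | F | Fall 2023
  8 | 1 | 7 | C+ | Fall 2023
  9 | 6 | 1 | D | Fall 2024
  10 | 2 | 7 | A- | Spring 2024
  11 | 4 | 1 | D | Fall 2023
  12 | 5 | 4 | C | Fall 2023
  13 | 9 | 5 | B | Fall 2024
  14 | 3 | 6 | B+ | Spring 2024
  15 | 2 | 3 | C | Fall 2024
SELECT DISTINCT grade FROM enrollments

Execution result:
grade
C
A-
B+
D
F
C+
B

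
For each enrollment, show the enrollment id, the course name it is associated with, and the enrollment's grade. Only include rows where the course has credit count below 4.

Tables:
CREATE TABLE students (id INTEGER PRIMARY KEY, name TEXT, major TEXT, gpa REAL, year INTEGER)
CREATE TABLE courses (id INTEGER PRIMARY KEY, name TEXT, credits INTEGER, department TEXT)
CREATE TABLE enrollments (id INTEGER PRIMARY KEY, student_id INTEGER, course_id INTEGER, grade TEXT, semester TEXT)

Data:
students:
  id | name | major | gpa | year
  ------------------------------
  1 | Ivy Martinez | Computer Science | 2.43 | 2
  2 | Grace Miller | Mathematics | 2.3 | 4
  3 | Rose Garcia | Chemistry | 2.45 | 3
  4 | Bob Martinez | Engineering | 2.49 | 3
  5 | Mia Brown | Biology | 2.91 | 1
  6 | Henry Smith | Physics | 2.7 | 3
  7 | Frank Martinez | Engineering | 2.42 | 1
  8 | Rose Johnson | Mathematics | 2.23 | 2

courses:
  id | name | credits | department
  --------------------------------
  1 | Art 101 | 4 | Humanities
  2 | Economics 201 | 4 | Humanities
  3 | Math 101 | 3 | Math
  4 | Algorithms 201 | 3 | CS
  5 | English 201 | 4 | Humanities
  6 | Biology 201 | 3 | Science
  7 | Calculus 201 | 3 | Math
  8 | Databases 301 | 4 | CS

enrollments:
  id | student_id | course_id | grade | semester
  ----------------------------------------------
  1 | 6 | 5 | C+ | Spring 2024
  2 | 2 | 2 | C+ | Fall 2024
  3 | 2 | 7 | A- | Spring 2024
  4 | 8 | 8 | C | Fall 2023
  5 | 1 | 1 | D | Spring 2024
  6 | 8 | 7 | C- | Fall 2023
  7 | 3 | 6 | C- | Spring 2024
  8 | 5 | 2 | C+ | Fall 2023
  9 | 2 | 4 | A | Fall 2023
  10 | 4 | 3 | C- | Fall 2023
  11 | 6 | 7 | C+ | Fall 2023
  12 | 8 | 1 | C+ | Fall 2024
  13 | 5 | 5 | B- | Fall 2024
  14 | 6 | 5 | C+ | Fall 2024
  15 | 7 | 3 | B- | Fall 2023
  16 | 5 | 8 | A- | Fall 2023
SELECT c.id, p.name AS course, c.grade FROM enrollments c JOIN courses p ON c.course_id = p.id WHERE p.credits < 4

Execution result:
id | course | grade
3 | Calculus 201 | A-
6 | Calculus 201 | C-
7 | Biology 201 | C-
9 | Algorithms 201 | A
10 | Math 101 | C-
11 | Calculus 201 | C+
15 | Math 101 | B-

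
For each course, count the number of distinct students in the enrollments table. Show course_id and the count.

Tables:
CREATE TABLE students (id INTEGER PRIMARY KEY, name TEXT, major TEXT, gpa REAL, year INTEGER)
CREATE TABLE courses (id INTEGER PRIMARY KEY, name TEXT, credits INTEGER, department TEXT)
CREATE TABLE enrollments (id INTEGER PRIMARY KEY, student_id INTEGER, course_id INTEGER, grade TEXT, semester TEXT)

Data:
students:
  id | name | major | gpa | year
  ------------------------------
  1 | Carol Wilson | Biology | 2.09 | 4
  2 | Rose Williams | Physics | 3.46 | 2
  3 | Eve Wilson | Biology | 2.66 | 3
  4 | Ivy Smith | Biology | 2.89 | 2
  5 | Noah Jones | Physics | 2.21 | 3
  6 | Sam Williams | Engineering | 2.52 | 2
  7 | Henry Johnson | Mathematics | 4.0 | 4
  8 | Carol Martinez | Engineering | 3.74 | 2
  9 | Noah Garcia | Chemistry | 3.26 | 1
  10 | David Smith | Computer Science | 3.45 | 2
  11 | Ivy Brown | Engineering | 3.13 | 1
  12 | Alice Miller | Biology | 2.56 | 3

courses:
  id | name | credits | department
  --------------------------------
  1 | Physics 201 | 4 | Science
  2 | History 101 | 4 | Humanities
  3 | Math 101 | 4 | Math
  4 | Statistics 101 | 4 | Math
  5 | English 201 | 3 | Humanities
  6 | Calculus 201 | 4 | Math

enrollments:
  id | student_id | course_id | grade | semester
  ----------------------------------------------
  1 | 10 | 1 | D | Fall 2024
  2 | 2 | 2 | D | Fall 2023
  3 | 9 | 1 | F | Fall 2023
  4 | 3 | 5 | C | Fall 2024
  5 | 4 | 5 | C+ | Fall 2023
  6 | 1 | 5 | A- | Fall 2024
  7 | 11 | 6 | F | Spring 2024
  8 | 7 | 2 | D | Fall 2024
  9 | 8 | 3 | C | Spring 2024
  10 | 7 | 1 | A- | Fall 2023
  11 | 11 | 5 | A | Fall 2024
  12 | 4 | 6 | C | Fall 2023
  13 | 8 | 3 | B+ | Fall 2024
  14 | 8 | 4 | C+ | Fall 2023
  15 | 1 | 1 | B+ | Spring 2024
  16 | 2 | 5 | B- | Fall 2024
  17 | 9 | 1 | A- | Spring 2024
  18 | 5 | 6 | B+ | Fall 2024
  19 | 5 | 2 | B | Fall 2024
SELECT course_id, COUNT(DISTINCT student_id) AS distinct_student_count FROM enrollments GROUP BY course_id

Execution result:
course_id | distinct_student_count
1 | 4
2 | 3
3 | 1
4 | 1
5 | 5
6 | 3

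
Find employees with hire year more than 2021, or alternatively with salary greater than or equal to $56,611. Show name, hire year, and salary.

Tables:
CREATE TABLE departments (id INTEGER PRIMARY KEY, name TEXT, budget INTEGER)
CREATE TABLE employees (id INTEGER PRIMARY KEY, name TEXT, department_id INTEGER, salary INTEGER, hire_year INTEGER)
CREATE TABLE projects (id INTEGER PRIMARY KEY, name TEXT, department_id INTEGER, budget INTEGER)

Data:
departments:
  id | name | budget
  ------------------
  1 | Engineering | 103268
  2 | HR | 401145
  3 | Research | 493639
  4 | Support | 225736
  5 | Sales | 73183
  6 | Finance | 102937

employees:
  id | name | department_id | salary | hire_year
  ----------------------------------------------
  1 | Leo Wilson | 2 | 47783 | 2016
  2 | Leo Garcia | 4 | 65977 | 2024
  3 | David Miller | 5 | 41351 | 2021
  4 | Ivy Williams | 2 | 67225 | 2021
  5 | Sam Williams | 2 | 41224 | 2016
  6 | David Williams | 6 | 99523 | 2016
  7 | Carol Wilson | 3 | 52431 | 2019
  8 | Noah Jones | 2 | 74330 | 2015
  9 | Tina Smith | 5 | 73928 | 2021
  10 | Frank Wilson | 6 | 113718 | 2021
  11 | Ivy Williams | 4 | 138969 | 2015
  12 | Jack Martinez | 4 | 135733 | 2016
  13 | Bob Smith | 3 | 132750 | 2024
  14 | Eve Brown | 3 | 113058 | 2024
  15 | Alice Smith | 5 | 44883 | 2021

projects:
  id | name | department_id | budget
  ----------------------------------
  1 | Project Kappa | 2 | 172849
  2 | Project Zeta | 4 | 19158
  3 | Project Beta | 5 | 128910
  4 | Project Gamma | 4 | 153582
SELECT name, hire_year, salary FROM employees WHERE hire_year > 2021 OR salary >= 56611

Execution result:
name | hire_year | salary
Leo Garcia | 2024 | 65977
Ivy Williams | 2021 | 67225
David Williams | 2016 | 99523
Noah Jones | 2015 | 74330
Tina Smith | 2021 | 73928
Frank Wilson | 2021 | 113718
Ivy Williams | 2015 | 138969
Jack Martinez | 2016 | 135733
Bob Smith | 2024 | 132750
Eve Brown | 2024 | 113058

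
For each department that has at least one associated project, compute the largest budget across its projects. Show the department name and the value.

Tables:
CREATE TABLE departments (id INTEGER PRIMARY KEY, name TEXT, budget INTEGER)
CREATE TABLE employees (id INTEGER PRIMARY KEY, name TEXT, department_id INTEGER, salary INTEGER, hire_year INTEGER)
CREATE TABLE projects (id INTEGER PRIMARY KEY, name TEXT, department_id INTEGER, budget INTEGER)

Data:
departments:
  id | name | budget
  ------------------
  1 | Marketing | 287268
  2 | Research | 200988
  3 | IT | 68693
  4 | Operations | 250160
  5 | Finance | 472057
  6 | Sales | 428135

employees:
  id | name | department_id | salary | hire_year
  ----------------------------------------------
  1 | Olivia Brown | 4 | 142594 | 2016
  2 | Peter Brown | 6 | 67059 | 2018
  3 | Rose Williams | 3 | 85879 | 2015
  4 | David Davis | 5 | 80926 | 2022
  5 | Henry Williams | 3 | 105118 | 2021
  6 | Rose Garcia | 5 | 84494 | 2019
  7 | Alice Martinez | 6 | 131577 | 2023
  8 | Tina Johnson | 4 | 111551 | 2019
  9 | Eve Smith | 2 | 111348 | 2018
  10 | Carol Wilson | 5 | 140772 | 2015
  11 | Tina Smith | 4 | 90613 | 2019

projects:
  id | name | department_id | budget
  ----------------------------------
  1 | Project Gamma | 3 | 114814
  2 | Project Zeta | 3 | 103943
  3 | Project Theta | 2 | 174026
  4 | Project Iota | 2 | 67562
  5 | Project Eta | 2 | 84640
SELECT p.name, MAX(c.budget) AS max_budget FROM projects c JOIN departments p ON c.department_id = p.id GROUP BY p.id, p.name

Execution result:
name | max_budget
Research | 174026
IT | 114814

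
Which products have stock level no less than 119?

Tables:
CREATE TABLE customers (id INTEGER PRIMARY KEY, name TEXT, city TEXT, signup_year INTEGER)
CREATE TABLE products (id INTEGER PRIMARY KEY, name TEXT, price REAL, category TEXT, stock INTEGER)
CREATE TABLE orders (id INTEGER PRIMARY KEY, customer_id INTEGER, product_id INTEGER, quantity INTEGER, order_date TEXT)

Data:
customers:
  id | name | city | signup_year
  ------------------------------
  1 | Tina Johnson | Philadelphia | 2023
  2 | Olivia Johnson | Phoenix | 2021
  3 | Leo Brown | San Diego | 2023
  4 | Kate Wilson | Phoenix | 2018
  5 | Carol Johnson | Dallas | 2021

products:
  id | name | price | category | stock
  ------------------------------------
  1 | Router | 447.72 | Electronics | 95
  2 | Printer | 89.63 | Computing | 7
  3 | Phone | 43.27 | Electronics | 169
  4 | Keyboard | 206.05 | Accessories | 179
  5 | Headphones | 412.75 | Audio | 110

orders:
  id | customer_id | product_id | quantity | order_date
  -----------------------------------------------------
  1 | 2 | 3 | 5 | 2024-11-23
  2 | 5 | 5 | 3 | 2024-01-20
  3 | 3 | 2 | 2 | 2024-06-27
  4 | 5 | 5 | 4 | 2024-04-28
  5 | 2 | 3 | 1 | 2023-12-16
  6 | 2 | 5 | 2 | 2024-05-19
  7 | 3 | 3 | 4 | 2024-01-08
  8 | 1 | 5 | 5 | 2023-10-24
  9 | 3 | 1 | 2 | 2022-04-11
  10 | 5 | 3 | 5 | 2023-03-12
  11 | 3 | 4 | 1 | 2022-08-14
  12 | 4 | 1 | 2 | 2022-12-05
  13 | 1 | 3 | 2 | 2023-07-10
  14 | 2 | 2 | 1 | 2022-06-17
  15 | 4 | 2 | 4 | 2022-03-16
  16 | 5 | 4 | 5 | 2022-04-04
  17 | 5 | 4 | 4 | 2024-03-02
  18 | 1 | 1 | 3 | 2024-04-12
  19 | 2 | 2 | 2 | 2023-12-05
SELECT name, stock FROM products WHERE stock >= 119

Execution result:
name | stock
Phone | 169
Keyboard | 179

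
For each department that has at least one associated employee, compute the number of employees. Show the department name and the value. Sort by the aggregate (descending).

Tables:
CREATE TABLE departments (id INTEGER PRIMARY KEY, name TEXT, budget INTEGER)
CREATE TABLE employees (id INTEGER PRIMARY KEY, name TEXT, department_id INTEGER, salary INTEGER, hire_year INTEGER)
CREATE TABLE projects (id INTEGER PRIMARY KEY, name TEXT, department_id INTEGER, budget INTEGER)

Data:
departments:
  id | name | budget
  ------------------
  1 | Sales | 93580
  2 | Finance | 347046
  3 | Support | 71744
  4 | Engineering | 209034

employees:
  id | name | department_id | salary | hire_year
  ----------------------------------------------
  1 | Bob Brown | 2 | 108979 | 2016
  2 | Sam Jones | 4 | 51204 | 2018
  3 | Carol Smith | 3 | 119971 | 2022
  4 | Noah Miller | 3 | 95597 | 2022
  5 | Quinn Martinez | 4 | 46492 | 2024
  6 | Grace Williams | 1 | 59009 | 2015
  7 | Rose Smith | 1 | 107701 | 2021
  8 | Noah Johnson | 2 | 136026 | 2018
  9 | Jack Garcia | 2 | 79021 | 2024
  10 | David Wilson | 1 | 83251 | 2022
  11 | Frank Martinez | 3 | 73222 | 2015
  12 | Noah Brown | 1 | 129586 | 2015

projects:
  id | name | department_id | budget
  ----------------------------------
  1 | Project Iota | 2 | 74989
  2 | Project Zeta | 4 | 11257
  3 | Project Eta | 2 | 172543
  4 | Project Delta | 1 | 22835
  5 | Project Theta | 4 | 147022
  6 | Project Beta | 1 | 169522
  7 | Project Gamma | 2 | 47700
SELECT p.name, COUNT(*) AS n FROM employees c JOIN departments p ON c.department_id = p.id GROUP BY p.id, p.name ORDER BY n DESC

Execution result:
name | n
Sales | 4
Finance | 3
Support | 3
Engineering | 2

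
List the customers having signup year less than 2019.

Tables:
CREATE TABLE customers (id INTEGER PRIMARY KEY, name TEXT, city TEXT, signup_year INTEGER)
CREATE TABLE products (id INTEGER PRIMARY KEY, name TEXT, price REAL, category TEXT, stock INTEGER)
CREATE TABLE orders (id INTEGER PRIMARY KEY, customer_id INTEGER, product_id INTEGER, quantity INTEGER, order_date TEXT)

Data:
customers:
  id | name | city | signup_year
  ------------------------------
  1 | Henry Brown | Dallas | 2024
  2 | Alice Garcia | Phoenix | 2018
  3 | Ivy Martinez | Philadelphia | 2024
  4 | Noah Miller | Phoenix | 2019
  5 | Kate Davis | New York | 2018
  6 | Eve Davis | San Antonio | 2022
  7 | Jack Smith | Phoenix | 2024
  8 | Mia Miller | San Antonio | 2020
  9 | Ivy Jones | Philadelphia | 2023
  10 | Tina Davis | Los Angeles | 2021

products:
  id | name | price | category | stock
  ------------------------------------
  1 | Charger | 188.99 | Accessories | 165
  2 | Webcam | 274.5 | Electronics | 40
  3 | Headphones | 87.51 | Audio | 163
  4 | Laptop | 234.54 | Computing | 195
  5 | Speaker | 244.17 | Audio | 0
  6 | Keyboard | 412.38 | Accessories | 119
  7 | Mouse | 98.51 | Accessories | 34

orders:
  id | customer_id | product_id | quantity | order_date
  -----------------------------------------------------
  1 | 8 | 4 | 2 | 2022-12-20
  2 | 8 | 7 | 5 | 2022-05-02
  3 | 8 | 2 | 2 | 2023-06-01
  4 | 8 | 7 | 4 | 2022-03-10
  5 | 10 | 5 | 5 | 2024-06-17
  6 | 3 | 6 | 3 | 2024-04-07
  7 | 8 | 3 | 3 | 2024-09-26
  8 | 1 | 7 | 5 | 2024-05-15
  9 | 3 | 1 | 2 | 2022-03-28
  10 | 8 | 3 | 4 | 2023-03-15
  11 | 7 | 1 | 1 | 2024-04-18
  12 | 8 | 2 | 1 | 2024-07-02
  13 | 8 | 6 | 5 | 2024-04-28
SELECT name, signup_year FROM customers WHERE signup_year < 2019

Execution result:
name | signup_year
Alice Garcia | 2018
Kate Davis | 2018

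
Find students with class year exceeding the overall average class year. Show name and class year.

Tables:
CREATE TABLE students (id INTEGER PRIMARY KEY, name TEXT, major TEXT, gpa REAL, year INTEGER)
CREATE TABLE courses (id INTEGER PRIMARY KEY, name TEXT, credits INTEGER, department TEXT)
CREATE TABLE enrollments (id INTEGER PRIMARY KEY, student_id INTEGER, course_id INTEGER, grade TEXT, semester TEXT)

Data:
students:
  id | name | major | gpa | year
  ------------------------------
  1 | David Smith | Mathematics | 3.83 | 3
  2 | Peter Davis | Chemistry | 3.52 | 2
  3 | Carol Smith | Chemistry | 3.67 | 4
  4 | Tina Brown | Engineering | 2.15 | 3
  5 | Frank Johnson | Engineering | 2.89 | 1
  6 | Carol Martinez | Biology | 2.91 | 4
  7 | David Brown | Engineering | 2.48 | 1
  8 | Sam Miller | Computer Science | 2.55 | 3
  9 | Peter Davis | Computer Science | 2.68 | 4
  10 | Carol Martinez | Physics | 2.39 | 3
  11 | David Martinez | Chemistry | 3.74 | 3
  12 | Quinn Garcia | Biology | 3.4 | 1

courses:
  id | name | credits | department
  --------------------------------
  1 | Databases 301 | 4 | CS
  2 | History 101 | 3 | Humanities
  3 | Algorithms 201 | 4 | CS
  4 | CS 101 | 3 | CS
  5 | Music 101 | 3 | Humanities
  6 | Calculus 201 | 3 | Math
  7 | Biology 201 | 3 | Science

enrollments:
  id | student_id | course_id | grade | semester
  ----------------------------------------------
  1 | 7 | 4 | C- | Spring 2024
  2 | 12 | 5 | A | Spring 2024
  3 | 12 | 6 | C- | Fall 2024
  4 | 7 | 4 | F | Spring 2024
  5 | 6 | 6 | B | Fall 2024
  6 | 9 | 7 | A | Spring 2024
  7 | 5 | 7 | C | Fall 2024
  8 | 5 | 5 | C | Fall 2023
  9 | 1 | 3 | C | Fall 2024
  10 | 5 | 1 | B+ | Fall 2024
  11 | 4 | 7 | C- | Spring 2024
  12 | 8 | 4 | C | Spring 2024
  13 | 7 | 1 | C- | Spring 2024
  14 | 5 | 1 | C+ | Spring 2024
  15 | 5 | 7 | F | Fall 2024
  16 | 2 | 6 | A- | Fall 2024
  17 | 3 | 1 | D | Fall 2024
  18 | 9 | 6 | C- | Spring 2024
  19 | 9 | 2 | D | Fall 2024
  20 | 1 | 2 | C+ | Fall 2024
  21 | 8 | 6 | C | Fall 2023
SELECT name, year FROM students WHERE year > (SELECT AVG(year) FROM students)

Execution result:
name | year
David Smith | 3
Carol Smith | 4
Tina Brown | 3
Carol Martinez | 4
Sam Miller | 3
Peter Davis | 4
Carol Martinez | 3
David Martinez | 3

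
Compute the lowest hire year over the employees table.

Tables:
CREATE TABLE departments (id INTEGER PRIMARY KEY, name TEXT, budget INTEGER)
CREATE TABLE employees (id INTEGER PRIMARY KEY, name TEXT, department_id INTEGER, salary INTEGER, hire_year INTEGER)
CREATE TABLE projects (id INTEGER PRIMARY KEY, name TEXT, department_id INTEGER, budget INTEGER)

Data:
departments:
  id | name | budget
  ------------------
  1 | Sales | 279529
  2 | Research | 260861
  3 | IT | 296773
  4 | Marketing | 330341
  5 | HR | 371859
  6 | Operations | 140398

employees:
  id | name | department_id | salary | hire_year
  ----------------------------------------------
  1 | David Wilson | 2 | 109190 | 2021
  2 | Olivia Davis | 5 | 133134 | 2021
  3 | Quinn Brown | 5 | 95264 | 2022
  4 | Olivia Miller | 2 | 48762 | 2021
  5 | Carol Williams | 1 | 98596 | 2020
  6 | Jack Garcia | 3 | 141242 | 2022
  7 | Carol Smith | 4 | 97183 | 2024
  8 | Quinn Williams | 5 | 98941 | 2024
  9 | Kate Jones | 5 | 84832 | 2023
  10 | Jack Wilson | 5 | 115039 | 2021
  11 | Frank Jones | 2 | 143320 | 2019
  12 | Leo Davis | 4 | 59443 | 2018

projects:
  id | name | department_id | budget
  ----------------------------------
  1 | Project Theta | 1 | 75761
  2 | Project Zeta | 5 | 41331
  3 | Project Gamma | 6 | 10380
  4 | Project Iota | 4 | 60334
SELECT MIN(hire_year) FROM employees

Execution result:
2018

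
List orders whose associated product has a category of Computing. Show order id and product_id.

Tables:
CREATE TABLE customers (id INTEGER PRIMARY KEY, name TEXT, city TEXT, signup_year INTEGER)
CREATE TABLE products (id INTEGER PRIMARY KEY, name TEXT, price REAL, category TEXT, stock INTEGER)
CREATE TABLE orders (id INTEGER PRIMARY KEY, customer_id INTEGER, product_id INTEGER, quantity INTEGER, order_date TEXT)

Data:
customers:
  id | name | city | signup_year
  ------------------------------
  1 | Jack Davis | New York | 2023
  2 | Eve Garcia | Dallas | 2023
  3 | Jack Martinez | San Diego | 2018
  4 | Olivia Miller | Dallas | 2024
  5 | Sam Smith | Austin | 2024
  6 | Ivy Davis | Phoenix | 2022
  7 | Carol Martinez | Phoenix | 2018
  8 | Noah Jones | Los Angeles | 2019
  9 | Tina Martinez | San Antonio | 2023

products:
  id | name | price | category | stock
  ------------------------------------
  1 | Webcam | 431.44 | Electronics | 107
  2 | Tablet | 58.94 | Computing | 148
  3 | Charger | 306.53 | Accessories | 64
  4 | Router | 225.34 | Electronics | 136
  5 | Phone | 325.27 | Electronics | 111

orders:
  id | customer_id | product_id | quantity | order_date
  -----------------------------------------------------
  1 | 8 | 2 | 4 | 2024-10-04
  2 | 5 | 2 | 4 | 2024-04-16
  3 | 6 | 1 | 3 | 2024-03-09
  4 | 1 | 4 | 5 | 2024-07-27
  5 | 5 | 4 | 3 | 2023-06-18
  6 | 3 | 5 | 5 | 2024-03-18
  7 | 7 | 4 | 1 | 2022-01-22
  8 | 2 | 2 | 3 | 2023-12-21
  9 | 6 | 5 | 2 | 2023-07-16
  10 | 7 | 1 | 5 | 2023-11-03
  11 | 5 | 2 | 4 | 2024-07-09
SELECT id, product_id FROM orders WHERE product_id IN (SELECT id FROM products WHERE category = 'Computing')

Execution result:
id | product_id
1 | 2
2 | 2
8 | 2
11 | 2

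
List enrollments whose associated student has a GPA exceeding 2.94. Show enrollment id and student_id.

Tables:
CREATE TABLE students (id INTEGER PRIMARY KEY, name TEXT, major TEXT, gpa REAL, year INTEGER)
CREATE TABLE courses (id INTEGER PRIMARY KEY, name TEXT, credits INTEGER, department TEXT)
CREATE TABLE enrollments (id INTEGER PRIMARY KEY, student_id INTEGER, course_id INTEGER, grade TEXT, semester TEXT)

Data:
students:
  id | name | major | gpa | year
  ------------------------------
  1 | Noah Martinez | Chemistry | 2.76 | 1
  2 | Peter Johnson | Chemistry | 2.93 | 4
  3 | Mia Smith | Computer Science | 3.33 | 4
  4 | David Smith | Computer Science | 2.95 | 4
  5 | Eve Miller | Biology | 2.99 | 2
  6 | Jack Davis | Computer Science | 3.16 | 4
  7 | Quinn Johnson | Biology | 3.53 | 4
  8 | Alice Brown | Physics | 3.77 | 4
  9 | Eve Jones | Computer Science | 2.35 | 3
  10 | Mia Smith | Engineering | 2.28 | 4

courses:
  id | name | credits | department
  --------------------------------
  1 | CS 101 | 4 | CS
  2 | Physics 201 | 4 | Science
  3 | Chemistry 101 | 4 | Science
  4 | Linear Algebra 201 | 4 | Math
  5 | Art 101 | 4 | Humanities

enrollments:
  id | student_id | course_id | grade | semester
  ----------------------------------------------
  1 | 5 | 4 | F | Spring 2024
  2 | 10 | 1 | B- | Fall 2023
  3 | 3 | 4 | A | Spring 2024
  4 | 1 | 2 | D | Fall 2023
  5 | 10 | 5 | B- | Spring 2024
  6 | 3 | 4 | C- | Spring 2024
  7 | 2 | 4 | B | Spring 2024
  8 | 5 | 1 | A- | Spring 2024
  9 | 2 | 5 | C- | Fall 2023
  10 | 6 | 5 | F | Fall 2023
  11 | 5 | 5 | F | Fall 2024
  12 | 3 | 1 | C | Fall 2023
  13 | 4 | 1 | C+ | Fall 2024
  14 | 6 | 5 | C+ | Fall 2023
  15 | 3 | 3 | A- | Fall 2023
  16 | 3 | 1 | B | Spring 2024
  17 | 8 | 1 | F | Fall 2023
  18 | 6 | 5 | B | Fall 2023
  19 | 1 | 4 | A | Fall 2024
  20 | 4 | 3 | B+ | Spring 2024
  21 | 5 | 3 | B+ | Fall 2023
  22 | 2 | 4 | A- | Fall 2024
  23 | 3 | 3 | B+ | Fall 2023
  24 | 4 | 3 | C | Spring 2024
SELECT id, student_id FROM enrollments WHERE student_id IN (SELECT id FROM students WHERE gpa > 2.94)

Execution result:
id | student_id
1 | 5
3 | 3
6 | 3
8 | 5
10 | 6
11 | 5
12 | 3
13 | 4
14 | 6
15 | 3
16 | 3
17 | 8
18 | 6
20 | 4
21 | 5
23 | 3
24 | 4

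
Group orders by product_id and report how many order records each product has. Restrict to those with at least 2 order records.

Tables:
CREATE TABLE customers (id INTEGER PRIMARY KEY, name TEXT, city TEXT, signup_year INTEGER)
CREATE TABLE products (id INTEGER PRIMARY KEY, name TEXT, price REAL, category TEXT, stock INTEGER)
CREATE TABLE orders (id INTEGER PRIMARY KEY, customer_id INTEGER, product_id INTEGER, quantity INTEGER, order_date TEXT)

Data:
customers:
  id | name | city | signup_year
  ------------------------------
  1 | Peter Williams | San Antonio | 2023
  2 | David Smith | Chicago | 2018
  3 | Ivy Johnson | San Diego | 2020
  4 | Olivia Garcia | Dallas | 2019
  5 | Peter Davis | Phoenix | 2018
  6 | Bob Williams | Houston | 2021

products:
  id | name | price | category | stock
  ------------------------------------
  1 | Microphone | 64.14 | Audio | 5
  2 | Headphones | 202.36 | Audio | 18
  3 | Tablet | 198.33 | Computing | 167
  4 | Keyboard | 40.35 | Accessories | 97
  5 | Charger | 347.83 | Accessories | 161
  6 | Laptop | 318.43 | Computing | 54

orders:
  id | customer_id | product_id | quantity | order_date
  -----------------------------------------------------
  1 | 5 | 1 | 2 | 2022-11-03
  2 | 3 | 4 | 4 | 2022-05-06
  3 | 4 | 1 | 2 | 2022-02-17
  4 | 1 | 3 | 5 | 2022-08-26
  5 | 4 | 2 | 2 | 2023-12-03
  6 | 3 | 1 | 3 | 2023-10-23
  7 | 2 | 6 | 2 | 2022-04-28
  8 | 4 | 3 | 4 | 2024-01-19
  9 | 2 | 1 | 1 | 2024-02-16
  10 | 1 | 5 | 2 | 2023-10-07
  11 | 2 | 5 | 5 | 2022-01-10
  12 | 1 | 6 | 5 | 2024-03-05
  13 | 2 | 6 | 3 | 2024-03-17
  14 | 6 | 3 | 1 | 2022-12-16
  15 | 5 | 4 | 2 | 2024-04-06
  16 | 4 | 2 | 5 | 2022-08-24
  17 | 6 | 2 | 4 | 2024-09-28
SELECT product_id, COUNT(*) AS order_count FROM orders GROUP BY product_id HAVING COUNT(*) >= 2

Execution result:
product_id | order_count
1 | 4
2 | 3
3 | 3
4 | 2
5 | 2
6 | 3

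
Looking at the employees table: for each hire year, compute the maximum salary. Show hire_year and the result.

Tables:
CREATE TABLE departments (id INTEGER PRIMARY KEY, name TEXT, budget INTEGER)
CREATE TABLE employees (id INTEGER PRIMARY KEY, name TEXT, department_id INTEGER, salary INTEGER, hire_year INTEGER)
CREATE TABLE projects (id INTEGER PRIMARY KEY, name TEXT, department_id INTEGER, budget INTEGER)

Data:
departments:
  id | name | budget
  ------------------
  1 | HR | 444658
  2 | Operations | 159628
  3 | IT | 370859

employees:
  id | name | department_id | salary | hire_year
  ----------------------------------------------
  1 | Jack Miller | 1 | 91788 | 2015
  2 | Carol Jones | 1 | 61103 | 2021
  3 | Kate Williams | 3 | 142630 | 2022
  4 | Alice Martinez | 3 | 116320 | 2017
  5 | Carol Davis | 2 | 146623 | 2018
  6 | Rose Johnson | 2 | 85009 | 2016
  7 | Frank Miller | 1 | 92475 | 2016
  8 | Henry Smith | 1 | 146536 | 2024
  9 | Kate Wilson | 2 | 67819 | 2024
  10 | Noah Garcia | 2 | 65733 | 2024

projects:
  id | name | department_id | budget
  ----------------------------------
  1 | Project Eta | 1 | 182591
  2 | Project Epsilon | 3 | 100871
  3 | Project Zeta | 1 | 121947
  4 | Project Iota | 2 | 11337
SELECT hire_year, MAX(salary) AS max_salary FROM employees GROUP BY hire_year

Execution result:
hire_year | max_salary
2015 | 91788
2016 | 92475
2017 | 116320
2018 | 146623
2021 | 61103
2022 | 142630
2024 | 146536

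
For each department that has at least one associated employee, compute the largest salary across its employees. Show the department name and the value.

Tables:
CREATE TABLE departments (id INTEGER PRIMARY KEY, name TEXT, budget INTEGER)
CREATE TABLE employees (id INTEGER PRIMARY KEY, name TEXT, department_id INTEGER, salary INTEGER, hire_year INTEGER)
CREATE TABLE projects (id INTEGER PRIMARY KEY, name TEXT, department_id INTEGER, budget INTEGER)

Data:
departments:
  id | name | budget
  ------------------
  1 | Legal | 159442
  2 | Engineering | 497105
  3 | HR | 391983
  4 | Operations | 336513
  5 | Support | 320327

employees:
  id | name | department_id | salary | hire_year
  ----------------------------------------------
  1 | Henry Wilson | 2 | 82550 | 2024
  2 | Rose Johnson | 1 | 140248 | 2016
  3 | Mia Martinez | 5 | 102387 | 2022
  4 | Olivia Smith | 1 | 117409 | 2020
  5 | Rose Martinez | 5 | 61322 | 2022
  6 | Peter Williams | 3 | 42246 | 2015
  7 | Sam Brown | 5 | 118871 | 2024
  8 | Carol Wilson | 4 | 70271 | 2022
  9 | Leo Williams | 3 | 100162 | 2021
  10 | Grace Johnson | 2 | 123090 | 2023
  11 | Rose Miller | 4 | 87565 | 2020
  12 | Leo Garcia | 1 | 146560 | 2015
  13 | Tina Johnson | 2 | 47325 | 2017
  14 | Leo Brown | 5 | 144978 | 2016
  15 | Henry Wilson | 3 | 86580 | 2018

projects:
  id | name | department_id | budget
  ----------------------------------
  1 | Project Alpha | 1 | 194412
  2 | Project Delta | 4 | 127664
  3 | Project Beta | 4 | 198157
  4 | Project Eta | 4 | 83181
SELECT p.name, MAX(c.salary) AS max_salary FROM employees c JOIN departments p ON c.department_id = p.id GROUP BY p.id, p.name

Execution result:
name | max_salary
Legal | 146560
Engineering | 123090
HR | 100162
Operations | 87565
Support | 144978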